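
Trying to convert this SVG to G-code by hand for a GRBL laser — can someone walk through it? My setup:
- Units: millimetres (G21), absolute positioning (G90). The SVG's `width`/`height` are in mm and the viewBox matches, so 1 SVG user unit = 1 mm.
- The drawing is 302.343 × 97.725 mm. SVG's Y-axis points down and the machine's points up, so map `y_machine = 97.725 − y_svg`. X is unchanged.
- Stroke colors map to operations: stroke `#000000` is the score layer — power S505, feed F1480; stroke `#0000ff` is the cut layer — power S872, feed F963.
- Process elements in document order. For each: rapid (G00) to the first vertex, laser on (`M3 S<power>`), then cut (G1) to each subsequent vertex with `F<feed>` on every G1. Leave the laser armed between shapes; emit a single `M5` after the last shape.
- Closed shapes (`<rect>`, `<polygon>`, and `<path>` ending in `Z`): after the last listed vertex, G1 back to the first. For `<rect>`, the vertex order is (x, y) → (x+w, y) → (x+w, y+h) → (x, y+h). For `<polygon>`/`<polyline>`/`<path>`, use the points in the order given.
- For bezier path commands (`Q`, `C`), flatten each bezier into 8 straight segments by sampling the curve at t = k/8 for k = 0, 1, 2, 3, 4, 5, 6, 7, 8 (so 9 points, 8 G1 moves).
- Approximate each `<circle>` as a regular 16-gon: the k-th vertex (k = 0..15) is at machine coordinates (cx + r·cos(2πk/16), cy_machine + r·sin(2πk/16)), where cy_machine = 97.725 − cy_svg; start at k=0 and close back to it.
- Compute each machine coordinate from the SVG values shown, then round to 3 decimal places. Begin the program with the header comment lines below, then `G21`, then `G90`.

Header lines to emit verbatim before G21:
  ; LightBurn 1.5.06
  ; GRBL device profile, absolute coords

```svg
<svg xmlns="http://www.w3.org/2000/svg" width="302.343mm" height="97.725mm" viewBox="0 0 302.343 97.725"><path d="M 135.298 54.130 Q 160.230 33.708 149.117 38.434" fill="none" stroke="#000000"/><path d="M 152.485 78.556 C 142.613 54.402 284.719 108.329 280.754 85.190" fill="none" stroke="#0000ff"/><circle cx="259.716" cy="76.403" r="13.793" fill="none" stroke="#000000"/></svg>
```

; LightBurn 1.5.06
; GRBL device profile, absolute coords
G21
G90
G00 X135.298 Y43.595
M3 S505
G1 X140.968 Y48.308 F1480
G1 X145.511 Y52.234 F1480
G1 X148.928 Y55.375 F1480
G1 X151.219 Y57.730 F1480
G1 X152.383 Y59.299 F1480
G1 X152.421 Y60.082 F1480
G1 X151.332 Y60.080 F1480
G1 X149.117 Y59.291 F1480
G00 X152.485 Y19.169
M3 S872
G1 X155.325 Y24.870 F963
G1 X168.920 Y25.068 F963
G1 X189.777 Y21.583 F963
G1 X214.404 Y16.233 F963
G1 X239.308 Y10.834 F963
G1 X260.996 Y7.206 F963
G1 X275.976 Y7.167 F963
G1 X280.754 Y12.535 F963
G00 X273.509 Y21.322
M3 S505
G1 X272.459 Y26.600 F1480
G1 X269.469 Y31.075 F1480
G1 X264.994 Y34.065 F1480
G1 X259.716 Y35.115 F1480
G1 X254.438 Y34.065 F1480
G1 X249.963 Y31.075 F1480
G1 X246.973 Y26.600 F1480
G1 X245.923 Y21.322 F1480
G1 X246.973 Y16.044 F1480
G1 X249.963 Y11.569 F1480
G1 X254.438 Y8.579 F1480
G1 X259.716 Y7.529 F1480
G1 X264.994 Y8.579 F1480
G1 X269.469 Y11.569 F1480
G1 X272.459 Y16.044 F1480
G1 X273.509 Y21.322 F1480
M5

Since the viewBox matches the mm dimensions, user units are millimetres directly. The only transform is the Y-flip y_m = 97.725 − y_svg.

Shape 1 is a quadratic bezier drawn with `<path>`. Its stroke #000000 means score at S505, F1480. After flipping Y the toolpath is (135.298,43.595) → (140.968,48.308) → (145.511,52.234) → (148.928,55.375) → (151.219,57.730) → (152.383,59.299) → (152.421,60.082) → (151.332,60.080) → (149.117,59.291).

Shape 2 is a cubic bezier drawn with `<path>`. Its stroke #0000ff means cut at S872, F963. After flipping Y the toolpath is (152.485,19.169) → (155.325,24.870) → (168.920,25.068) → (189.777,21.583) → (214.404,16.233) → (239.308,10.834) → (260.996,7.206) → (275.976,7.167) → (280.754,12.535).

Shape 3 is a circle drawn with `<circle>`. Its stroke #000000 means score at S505, F1480. After flipping Y the toolpath is (273.509,21.322) → (272.459,26.600) → (269.469,31.075) → (264.994,34.065) → (259.716,35.115) → (254.438,34.065) → (249.963,31.075) → (246.973,26.600) → (245.923,21.322) → (246.973,16.044) → (249.963,11.569) → (254.438,8.579) → (259.716,7.529) → (264.994,8.579) → (269.469,11.569) → (272.459,16.044) → (273.509,21.322), returning to the start.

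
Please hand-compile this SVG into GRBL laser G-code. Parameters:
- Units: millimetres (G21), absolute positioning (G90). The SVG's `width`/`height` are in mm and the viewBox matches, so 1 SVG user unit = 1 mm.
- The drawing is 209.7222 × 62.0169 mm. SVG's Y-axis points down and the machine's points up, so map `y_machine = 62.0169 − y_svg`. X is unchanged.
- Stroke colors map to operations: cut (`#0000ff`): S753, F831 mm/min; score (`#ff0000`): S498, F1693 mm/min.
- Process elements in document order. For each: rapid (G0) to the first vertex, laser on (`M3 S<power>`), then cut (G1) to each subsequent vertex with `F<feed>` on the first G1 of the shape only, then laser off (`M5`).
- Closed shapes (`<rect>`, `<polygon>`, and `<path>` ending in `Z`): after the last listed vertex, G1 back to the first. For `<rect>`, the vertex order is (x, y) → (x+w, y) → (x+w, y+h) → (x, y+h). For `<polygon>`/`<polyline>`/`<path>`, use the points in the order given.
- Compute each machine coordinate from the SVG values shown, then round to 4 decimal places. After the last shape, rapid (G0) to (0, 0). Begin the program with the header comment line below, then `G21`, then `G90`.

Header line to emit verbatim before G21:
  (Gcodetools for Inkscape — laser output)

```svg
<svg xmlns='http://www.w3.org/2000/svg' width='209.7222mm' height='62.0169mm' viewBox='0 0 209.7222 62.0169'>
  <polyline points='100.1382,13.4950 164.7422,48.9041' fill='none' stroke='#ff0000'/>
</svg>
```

(Gcodetools for Inkscape — laser output)
G21
G90
G0 X100.1382 Y48.5219
M3 S498
G1 X164.7422 Y13.1128 F1693
M5
G0 X0.0000 Y0.0000

1 u = 1 mm; y_m = 62.0169 − y.

[1] `<polyline>` line segment, #ff0000→score S498 F1693: (100.1382,48.5219) → (164.7422,13.1128)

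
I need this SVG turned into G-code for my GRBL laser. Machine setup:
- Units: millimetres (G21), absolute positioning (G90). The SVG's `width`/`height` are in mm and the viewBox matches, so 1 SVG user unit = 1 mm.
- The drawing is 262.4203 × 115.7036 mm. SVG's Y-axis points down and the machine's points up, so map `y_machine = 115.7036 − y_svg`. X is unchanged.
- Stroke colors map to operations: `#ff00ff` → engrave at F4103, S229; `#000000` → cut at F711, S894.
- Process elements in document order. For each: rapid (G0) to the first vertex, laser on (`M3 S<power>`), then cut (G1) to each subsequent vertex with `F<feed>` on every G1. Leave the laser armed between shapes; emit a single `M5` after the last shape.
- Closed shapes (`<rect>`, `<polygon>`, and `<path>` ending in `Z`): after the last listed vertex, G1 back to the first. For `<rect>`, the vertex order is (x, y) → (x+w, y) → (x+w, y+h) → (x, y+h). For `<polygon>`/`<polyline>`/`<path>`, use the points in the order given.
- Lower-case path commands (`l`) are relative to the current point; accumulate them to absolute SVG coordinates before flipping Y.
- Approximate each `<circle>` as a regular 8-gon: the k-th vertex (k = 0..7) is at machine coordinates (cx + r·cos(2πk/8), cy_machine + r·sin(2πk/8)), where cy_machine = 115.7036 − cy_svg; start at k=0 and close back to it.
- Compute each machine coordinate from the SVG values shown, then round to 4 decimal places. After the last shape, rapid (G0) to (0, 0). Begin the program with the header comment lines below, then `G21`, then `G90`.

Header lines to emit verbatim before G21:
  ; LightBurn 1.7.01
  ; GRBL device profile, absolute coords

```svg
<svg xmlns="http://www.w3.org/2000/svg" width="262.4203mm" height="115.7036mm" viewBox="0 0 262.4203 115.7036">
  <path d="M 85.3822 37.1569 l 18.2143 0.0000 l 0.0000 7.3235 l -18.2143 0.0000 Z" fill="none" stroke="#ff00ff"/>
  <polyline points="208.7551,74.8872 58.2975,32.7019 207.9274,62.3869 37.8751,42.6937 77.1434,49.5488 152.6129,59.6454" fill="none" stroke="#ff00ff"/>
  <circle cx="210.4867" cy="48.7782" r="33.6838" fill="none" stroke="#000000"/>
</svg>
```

viewBox `0 0 262.4203 115.7036` with mm width/height → 1 unit = 1 mm. Flip: y_m = 115.7036 − y_svg.

**Shape 1** — `<path>` rectangle, stroke `#ff00ff` → engrave (S229, F4103). Machine vertices: (85.3822,78.5467) → (103.5965,78.5467) → (103.5965,71.2232) → (85.3822,71.2232) → (85.3822,78.5467). Closed: final G1 returns to the first vertex.

**Shape 2** — `<polyline>` open polyline, stroke `#ff00ff` → engrave (S229, F4103). Machine vertices: (208.7551,40.8164) → (58.2975,83.0017) → (207.9274,53.3167) → (37.8751,73.0099) → (77.1434,66.1548) → (152.6129,56.0582). Open path.

**Shape 3** — `<circle>` circle, stroke `#000000` → cut (S894, F711). Machine vertices: (244.1705,66.9254) → (234.3047,90.7434) → (210.4867,100.6092) → (186.6687,90.7434) → (176.8029,66.9254) → (186.6687,43.1074) → (210.4867,33.2416) → (234.3047,43.1074) → (244.1705,66.9254). Closed: final G1 returns to the first vertex.

; LightBurn 1.7.01
; GRBL device profile, absolute coords
G21
G90
G0 X85.3822 Y78.5467
M3 S229
G1 X103.5965 Y78.5467 F4103
G1 X103.5965 Y71.2232 F4103
G1 X85.3822 Y71.2232 F4103
G1 X85.3822 Y78.5467 F4103
G0 X208.7551 Y40.8164
M3 S229
G1 X58.2975 Y83.0017 F4103
G1 X207.9274 Y53.3167 F4103
G1 X37.8751 Y73.0099 F4103
G1 X77.1434 Y66.1548 F4103
G1 X152.6129 Y56.0582 F4103
G0 X244.1705 Y66.9254
M3 S894
G1 X234.3047 Y90.7434 F711
G1 X210.4867 Y100.6092 F711
G1 X186.6687 Y90.7434 F711
G1 X176.8029 Y66.9254 F711
G1 X186.6687 Y43.1074 F711
G1 X210.4867 Y33.2416 F711
G1 X234.3047 Y43.1074 F711
G1 X244.1705 Y66.9254 F711
M5
G0 X0.0000 Y0.0000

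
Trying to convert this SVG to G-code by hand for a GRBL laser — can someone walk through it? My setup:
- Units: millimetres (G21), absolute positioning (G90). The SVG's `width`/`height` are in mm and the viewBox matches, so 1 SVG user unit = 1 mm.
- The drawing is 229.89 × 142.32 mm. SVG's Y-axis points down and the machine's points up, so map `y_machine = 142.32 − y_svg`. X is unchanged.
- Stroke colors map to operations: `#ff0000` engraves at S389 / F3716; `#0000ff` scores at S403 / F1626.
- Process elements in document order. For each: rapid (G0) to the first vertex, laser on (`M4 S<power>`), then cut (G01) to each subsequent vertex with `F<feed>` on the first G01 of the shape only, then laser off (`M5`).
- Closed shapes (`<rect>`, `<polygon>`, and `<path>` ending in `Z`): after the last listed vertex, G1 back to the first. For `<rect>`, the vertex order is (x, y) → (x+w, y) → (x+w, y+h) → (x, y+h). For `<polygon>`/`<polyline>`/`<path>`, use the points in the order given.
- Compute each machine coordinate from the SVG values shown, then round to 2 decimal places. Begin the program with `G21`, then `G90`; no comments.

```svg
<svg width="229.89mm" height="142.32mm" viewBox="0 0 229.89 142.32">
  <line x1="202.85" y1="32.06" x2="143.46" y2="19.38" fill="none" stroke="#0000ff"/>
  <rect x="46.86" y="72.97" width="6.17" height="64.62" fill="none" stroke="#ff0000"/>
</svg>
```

Since the viewBox matches the mm dimensions, user units are millimetres directly. The only transform is the Y-flip y_m = 142.32 − y_svg.

Shape 1 is a line segment drawn with `<line>`. Its stroke #0000ff means score at S403, F1626. After flipping Y the toolpath is (202.85,110.26) → (143.46,122.94).

Shape 2 is a rectangle drawn with `<rect>`. Its stroke #ff0000 means engrave at S389, F3716. After flipping Y the toolpath is (46.86,69.35) → (53.03,69.35) → (53.03,4.73) → (46.86,4.73) → (46.86,69.35), returning to the start.

G21
G90
G0 X202.85 Y110.26
M4 S403
G01 X143.46 Y122.94 F1626
M5
G0 X46.86 Y69.35
M4 S389
G01 X53.03 Y69.35 F3716
G01 X53.03 Y4.73
G01 X46.86 Y4.73
G01 X46.86 Y69.35
M5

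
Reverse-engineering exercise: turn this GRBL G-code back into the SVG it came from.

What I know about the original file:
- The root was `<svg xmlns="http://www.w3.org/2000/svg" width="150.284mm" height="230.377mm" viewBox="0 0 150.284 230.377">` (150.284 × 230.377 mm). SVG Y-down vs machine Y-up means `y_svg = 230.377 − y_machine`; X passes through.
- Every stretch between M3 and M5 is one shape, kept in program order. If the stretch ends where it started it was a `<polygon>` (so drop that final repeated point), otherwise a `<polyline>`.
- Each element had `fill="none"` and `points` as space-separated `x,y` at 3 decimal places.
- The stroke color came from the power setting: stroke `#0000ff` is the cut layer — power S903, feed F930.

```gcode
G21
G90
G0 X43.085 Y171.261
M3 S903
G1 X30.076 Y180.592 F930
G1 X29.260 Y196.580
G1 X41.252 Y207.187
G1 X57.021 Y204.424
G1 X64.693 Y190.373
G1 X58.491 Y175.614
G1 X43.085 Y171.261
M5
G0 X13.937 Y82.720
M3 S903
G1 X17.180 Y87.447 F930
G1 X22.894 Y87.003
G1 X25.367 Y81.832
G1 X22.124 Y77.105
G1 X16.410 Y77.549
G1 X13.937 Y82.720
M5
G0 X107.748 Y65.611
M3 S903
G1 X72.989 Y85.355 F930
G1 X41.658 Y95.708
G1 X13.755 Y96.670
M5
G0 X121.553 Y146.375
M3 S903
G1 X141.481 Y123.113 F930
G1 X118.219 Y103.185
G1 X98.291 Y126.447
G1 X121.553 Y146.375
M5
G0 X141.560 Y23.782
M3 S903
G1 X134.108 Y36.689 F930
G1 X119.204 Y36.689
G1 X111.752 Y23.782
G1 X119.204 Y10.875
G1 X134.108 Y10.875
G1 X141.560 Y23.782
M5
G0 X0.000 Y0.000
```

Machine Y-up, SVG Y-down with viewBox height 230.377, so y_svg = 230.377 − y_machine; X carries over. Every run uses S903, so all elements get stroke `#0000ff` (cut).

Run 1: The run returns to its start, so emit a `<polygon>` with points (Y-flipped): 43.085,59.116 30.076,49.785 29.260,33.797 41.252,23.190 57.021,25.953 64.693,40.004 58.491,54.763.

Run 2: The run returns to its start, so emit a `<polygon>` with points (Y-flipped): 13.937,147.657 17.180,142.930 22.894,143.374 25.367,148.545 22.124,153.272 16.410,152.828.

Run 3: The run is open, so emit a `<polyline>` with points (Y-flipped): 107.748,164.766 72.989,145.022 41.658,134.669 13.755,133.707.

Run 4: The run returns to its start, so emit a `<polygon>` with points (Y-flipped): 121.553,84.002 141.481,107.264 118.219,127.192 98.291,103.930.

Run 5: The run returns to its start, so emit a `<polygon>` with points (Y-flipped): 141.560,206.595 134.108,193.688 119.204,193.688 111.752,206.595 119.204,219.502 134.108,219.502.

<svg xmlns="http://www.w3.org/2000/svg" width="150.284mm" height="230.377mm" viewBox="0 0 150.284 230.377">
  <polygon points="43.085,59.116 30.076,49.785 29.260,33.797 41.252,23.190 57.021,25.953 64.693,40.004 58.491,54.763" fill="none" stroke="#0000ff"/>
  <polygon points="13.937,147.657 17.180,142.930 22.894,143.374 25.367,148.545 22.124,153.272 16.410,152.828" fill="none" stroke="#0000ff"/>
  <polyline points="107.748,164.766 72.989,145.022 41.658,134.669 13.755,133.707" fill="none" stroke="#0000ff"/>
  <polygon points="121.553,84.002 141.481,107.264 118.219,127.192 98.291,103.930" fill="none" stroke="#0000ff"/>
  <polygon points="141.560,206.595 134.108,193.688 119.204,193.688 111.752,206.595 119.204,219.502 134.108,219.502" fill="none" stroke="#0000ff"/>
</svg>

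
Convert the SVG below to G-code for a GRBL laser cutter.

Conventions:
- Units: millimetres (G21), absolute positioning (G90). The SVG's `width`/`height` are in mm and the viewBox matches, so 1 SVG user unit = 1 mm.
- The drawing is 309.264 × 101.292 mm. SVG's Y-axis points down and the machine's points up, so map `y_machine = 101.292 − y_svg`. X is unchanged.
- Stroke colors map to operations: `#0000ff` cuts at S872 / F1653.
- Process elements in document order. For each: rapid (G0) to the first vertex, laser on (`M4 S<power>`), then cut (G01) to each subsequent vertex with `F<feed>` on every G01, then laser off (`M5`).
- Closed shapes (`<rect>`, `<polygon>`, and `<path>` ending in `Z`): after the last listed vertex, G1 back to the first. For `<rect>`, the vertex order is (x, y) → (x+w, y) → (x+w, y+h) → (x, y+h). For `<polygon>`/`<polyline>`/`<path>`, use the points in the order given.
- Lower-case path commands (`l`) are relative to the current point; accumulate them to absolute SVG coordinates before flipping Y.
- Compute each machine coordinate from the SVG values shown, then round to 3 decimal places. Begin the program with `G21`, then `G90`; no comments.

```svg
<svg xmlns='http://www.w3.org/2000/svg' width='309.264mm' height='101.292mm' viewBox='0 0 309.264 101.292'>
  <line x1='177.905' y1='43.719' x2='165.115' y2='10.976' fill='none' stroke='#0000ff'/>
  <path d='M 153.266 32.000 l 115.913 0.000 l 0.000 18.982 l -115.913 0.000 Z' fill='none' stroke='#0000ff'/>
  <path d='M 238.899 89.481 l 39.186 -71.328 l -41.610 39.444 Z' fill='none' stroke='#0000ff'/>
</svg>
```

1 u = 1 mm; y_m = 101.292 − y.

[1] `<line>` line segment, #0000ff→cut S872 F1653: (177.905,57.573) → (165.115,90.316)

[2] `<path>` rectangle, #0000ff→cut S872 F1653: (153.266,69.292) → (269.179,69.292) → (269.179,50.310) → (153.266,50.310) → (153.266,69.292) (closed)

[3] `<path>` closed polygon, #0000ff→cut S872 F1653: (238.899,11.811) → (278.085,83.139) → (236.475,43.695) → (238.899,11.811) (closed)

G21
G90
G0 X177.905 Y57.573
M4 S872
G01 X165.115 Y90.316 F1653
M5
G0 X153.266 Y69.292
M4 S872
G01 X269.179 Y69.292 F1653
G01 X269.179 Y50.310 F1653
G01 X153.266 Y50.310 F1653
G01 X153.266 Y69.292 F1653
M5
G0 X238.899 Y11.811
M4 S872
G01 X278.085 Y83.139 F1653
G01 X236.475 Y43.695 F1653
G01 X238.899 Y11.811 F1653
M5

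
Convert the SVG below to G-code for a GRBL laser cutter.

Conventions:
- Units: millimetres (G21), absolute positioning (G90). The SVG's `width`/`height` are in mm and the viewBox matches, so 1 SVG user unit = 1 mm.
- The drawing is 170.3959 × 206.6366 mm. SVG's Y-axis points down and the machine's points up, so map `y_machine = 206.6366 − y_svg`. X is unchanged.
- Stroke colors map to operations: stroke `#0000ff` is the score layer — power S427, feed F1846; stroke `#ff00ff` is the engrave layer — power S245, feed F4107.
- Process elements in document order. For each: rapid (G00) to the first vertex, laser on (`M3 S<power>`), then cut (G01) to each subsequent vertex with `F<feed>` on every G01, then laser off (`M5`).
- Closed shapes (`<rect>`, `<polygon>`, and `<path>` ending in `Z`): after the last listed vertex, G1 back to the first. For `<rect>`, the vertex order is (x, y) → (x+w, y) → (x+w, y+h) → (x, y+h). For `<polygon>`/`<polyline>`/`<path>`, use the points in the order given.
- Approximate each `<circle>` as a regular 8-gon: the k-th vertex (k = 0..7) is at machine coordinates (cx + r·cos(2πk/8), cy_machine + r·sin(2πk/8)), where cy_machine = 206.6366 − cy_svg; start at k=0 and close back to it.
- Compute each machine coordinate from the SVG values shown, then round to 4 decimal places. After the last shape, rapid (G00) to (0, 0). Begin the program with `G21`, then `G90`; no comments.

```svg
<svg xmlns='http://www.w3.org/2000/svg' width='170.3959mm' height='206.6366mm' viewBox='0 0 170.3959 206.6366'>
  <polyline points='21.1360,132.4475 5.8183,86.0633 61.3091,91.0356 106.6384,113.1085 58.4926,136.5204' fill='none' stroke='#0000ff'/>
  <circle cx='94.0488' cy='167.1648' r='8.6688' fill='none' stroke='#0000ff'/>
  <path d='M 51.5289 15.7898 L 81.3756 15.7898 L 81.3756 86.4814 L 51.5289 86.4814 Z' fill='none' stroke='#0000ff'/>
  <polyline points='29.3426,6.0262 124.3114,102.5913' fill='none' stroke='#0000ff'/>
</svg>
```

1 u = 1 mm; y_m = 206.6366 − y.

[1] `<polyline>` open polyline, #0000ff→score S427 F1846: (21.1360,74.1891) → (5.8183,120.5733) → (61.3091,115.6010) → (106.6384,93.5281) → (58.4926,70.1162)

[2] `<circle>` circle, #0000ff→score S427 F1846: (102.7176,39.4718) → (100.1786,45.6016) → (94.0488,48.1406) → (87.9190,45.6016) → (85.3800,39.4718) → (87.9190,33.3420) → (94.0488,30.8030) → (100.1786,33.3420) → (102.7176,39.4718) (closed)

[3] `<path>` rectangle, #0000ff→score S427 F1846: (51.5289,190.8468) → (81.3756,190.8468) → (81.3756,120.1552) → (51.5289,120.1552) → (51.5289,190.8468) (closed)

[4] `<polyline>` line segment, #0000ff→score S427 F1846: (29.3426,200.6104) → (124.3114,104.0453)

G21
G90
G00 X21.1360 Y74.1891
M3 S427
G01 X5.8183 Y120.5733 F1846
G01 X61.3091 Y115.6010 F1846
G01 X106.6384 Y93.5281 F1846
G01 X58.4926 Y70.1162 F1846
M5
G00 X102.7176 Y39.4718
M3 S427
G01 X100.1786 Y45.6016 F1846
G01 X94.0488 Y48.1406 F1846
G01 X87.9190 Y45.6016 F1846
G01 X85.3800 Y39.4718 F1846
G01 X87.9190 Y33.3420 F1846
G01 X94.0488 Y30.8030 F1846
G01 X100.1786 Y33.3420 F1846
G01 X102.7176 Y39.4718 F1846
M5
G00 X51.5289 Y190.8468
M3 S427
G01 X81.3756 Y190.8468 F1846
G01 X81.3756 Y120.1552 F1846
G01 X51.5289 Y120.1552 F1846
G01 X51.5289 Y190.8468 F1846
M5
G00 X29.3426 Y200.6104
M3 S427
G01 X124.3114 Y104.0453 F1846
M5
G00 X0.0000 Y0.0000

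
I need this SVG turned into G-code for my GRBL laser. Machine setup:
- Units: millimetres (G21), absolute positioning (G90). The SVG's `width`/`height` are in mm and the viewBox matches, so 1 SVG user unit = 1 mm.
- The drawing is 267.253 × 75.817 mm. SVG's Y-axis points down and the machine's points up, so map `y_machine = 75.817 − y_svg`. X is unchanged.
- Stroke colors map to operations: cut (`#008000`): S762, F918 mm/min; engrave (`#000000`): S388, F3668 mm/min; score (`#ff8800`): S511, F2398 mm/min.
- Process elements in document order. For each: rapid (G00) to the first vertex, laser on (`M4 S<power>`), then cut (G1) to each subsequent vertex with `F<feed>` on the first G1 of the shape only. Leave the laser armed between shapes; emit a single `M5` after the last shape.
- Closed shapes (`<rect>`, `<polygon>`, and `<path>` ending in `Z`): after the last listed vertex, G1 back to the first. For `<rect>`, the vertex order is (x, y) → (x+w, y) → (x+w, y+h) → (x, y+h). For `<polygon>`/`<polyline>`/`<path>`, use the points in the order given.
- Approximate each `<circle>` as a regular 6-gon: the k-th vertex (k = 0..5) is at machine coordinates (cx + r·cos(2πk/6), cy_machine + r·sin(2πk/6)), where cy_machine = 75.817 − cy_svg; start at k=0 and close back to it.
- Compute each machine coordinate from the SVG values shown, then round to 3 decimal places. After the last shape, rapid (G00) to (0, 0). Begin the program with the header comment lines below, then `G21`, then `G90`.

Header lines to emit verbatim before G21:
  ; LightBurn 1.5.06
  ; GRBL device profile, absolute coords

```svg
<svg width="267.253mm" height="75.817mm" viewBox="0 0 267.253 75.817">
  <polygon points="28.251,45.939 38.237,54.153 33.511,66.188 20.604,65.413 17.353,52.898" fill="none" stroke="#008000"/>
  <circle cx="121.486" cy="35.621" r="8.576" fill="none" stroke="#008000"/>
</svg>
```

Since the viewBox matches the mm dimensions, user units are millimetres directly. The only transform is the Y-flip y_m = 75.817 − y_svg.

Shape 1 is a regular polygon drawn with `<polygon>`. Its stroke #008000 means cut at S762, F918. After flipping Y the toolpath is (28.251,29.878) → (38.237,21.664) → (33.511,9.629) → (20.604,10.404) → (17.353,22.919) → (28.251,29.878), returning to the start.

Shape 2 is a circle drawn with `<circle>`. Its stroke #008000 means cut at S762, F918. After flipping Y the toolpath is (130.062,40.196) → (125.774,47.623) → (117.198,47.623) → (112.910,40.196) → (117.198,32.769) → (125.774,32.769) → (130.062,40.196), returning to the start.

; LightBurn 1.5.06
; GRBL device profile, absolute coords
G21
G90
G00 X28.251 Y29.878
M4 S762
G1 X38.237 Y21.664 F918
G1 X33.511 Y9.629
G1 X20.604 Y10.404
G1 X17.353 Y22.919
G1 X28.251 Y29.878
G00 X130.062 Y40.196
M4 S762
G1 X125.774 Y47.623 F918
G1 X117.198 Y47.623
G1 X112.910 Y40.196
G1 X117.198 Y32.769
G1 X125.774 Y32.769
G1 X130.062 Y40.196
M5
G00 X0.000 Y0.000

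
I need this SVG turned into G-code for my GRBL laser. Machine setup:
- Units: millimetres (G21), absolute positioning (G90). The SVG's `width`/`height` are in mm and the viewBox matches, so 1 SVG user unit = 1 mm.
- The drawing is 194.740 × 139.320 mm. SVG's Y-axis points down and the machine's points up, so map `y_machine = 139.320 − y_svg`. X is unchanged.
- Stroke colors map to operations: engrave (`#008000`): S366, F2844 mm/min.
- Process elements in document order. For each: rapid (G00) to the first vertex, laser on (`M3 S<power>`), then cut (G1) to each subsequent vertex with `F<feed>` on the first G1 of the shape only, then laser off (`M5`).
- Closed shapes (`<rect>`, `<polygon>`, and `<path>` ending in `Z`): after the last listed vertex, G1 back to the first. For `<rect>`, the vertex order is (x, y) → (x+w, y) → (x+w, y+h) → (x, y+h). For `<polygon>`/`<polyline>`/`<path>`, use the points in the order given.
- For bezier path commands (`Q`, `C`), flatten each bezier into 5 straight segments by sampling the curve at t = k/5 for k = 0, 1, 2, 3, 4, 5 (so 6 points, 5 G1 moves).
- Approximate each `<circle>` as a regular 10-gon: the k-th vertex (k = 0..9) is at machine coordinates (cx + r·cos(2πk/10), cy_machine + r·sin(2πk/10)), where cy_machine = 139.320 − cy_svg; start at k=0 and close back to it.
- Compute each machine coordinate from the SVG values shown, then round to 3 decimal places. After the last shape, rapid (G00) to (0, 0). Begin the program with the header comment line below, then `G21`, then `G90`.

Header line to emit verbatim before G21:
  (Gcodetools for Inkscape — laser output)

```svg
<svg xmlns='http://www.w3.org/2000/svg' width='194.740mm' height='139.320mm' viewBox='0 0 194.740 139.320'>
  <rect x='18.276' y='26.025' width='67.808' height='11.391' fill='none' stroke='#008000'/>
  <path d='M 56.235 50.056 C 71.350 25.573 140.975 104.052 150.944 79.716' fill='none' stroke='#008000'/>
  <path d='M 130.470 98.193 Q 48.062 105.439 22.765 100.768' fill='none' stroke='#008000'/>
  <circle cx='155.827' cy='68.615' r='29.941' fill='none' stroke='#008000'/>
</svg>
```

(Gcodetools for Inkscape — laser output)
G21
G90
G00 X18.276 Y113.295
M3 S366
G1 X86.084 Y113.295 F2844
G1 X86.084 Y101.904
G1 X18.276 Y101.904
G1 X18.276 Y113.295
M5
G00 X56.235 Y89.264
M3 S366
G1 X70.932 Y93.245 F2844
G1 X93.231 Y82.392
G1 X117.653 Y66.582
G1 X138.717 Y55.694
G1 X150.944 Y59.604
M5
G00 X130.470 Y41.127
M3 S366
G1 X99.791 Y38.705 F2844
G1 X73.681 Y37.237
G1 X52.140 Y36.722
G1 X35.168 Y37.160
G1 X22.765 Y38.552
M5
G00 X185.768 Y70.705
M3 S366
G1 X180.050 Y88.304 F2844
G1 X165.079 Y99.181
G1 X146.575 Y99.181
G1 X131.604 Y88.304
G1 X125.886 Y70.705
G1 X131.604 Y53.106
G1 X146.575 Y42.229
G1 X165.079 Y42.229
G1 X180.050 Y53.106
G1 X185.768 Y70.705
M5
G00 X0.000 Y0.000

Since the viewBox matches the mm dimensions, user units are millimetres directly. The only transform is the Y-flip y_m = 139.320 − y_svg.

Shape 1 is a rectangle drawn with `<rect>`. Its stroke #008000 means engrave at S366, F2844. After flipping Y the toolpath is (18.276,113.295) → (86.084,113.295) → (86.084,101.904) → (18.276,101.904) → (18.276,113.295), returning to the start.

Shape 2 is a cubic bezier drawn with `<path>`. Its stroke #008000 means engrave at S366, F2844. After flipping Y the toolpath is (56.235,89.264) → (70.932,93.245) → (93.231,82.392) → (117.653,66.582) → (138.717,55.694) → (150.944,59.604).

Shape 3 is a quadratic bezier drawn with `<path>`. Its stroke #008000 means engrave at S366, F2844. After flipping Y the toolpath is (130.470,41.127) → (99.791,38.705) → (73.681,37.237) → (52.140,36.722) → (35.168,37.160) → (22.765,38.552).

Shape 4 is a circle drawn with `<circle>`. Its stroke #008000 means engrave at S366, F2844. After flipping Y the toolpath is (185.768,70.705) → (180.050,88.304) → (165.079,99.181) → (146.575,99.181) → (131.604,88.304) → (125.886,70.705) → (131.604,53.106) → (146.575,42.229) → (165.079,42.229) → (180.050,53.106) → (185.768,70.705), returning to the start.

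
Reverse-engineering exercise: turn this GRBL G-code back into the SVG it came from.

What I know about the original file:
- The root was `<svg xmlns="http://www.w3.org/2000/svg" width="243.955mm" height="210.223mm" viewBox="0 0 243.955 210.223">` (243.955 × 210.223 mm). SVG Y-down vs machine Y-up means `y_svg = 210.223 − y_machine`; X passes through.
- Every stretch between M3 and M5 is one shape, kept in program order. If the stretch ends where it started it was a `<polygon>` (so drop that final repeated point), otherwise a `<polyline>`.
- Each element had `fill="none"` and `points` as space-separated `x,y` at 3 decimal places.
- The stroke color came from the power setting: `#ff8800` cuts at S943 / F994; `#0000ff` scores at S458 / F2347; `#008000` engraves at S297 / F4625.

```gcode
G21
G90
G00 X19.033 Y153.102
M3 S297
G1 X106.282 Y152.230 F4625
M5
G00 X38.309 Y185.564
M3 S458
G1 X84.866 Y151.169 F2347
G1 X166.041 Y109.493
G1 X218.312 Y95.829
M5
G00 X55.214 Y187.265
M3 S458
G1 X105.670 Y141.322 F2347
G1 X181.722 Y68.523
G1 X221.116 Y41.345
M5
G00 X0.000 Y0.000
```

y_svg = 210.223 − y_m.

[1] S297→`#008000` (engrave); open run; points: 19.033,57.121 106.282,57.993

[2] S458→`#0000ff` (score); open run; points: 38.309,24.659 84.866,59.054 166.041,100.730 218.312,114.394

[3] S458→`#0000ff` (score); open run; points: 55.214,22.958 105.670,68.901 181.722,141.700 221.116,168.878

<svg xmlns="http://www.w3.org/2000/svg" width="243.955mm" height="210.223mm" viewBox="0 0 243.955 210.223">
  <polyline points="19.033,57.121 106.282,57.993" fill="none" stroke="#008000"/>
  <polyline points="38.309,24.659 84.866,59.054 166.041,100.730 218.312,114.394" fill="none" stroke="#0000ff"/>
  <polyline points="55.214,22.958 105.670,68.901 181.722,141.700 221.116,168.878" fill="none" stroke="#0000ff"/>
</svg>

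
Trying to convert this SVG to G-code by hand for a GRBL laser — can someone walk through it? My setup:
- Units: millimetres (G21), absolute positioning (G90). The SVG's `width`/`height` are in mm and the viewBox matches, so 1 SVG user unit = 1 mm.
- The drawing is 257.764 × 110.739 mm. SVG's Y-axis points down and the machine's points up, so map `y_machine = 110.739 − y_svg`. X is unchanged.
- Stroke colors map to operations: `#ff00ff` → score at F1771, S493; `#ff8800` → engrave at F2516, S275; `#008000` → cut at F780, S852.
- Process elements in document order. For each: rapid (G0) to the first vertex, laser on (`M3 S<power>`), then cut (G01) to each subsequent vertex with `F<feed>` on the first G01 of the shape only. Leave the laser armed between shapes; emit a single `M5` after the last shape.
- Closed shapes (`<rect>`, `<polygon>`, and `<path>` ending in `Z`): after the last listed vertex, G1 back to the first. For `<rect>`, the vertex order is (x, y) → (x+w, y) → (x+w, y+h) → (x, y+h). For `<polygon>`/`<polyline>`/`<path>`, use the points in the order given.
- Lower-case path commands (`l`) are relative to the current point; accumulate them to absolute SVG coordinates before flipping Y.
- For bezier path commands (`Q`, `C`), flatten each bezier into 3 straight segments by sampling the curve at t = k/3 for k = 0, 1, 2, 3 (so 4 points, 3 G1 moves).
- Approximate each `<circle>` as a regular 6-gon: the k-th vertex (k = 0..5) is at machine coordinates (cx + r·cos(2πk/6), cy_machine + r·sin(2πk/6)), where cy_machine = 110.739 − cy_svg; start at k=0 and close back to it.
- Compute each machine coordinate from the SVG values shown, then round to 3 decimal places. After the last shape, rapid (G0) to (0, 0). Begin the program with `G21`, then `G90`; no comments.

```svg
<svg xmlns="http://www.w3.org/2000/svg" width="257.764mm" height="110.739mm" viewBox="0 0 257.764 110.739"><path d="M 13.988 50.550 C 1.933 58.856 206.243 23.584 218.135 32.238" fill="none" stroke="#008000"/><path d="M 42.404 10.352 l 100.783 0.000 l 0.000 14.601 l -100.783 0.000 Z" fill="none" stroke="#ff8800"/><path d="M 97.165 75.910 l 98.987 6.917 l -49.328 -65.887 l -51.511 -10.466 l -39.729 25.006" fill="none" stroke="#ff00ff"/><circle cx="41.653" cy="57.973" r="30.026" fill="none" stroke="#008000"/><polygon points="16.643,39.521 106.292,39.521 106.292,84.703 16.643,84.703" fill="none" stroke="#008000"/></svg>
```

Since the viewBox matches the mm dimensions, user units are millimetres directly. The only transform is the Y-flip y_m = 110.739 − y_svg.

Shape 1 is a cubic bezier drawn with `<path>`. Its stroke #008000 means cut at S852, F780. After flipping Y the toolpath is (13.988,60.189) → (58.915,63.168) → (157.244,75.754) → (218.135,78.501).

Shape 2 is a rectangle drawn with `<path>`. Its stroke #ff8800 means engrave at S275, F2516. After flipping Y the toolpath is (42.404,100.387) → (143.187,100.387) → (143.187,85.786) → (42.404,85.786) → (42.404,100.387), returning to the start.

Shape 3 is a open polyline drawn with `<path>`. Its stroke #ff00ff means score at S493, F1771. After flipping Y the toolpath is (97.165,34.829) → (196.152,27.912) → (146.824,93.799) → (95.313,104.265) → (55.584,79.259).

Shape 4 is a circle drawn with `<circle>`. Its stroke #008000 means cut at S852, F780. After flipping Y the toolpath is (71.679,52.766) → (56.666,78.769) → (26.640,78.769) → (11.627,52.766) → (26.640,26.763) → (56.666,26.763) → (71.679,52.766), returning to the start.

Shape 5 is a rectangle drawn with `<polygon>`. Its stroke #008000 means cut at S852, F780. After flipping Y the toolpath is (16.643,71.218) → (106.292,71.218) → (106.292,26.036) → (16.643,26.036) → (16.643,71.218), returning to the start.

G21
G90
G0 X13.988 Y60.189
M3 S852
G01 X58.915 Y63.168 F780
G01 X157.244 Y75.754
G01 X218.135 Y78.501
G0 X42.404 Y100.387
M3 S275
G01 X143.187 Y100.387 F2516
G01 X143.187 Y85.786
G01 X42.404 Y85.786
G01 X42.404 Y100.387
G0 X97.165 Y34.829
M3 S493
G01 X196.152 Y27.912 F1771
G01 X146.824 Y93.799
G01 X95.313 Y104.265
G01 X55.584 Y79.259
G0 X71.679 Y52.766
M3 S852
G01 X56.666 Y78.769 F780
G01 X26.640 Y78.769
G01 X11.627 Y52.766
G01 X26.640 Y26.763
G01 X56.666 Y26.763
G01 X71.679 Y52.766
G0 X16.643 Y71.218
M3 S852
G01 X106.292 Y71.218 F780
G01 X106.292 Y26.036
G01 X16.643 Y26.036
G01 X16.643 Y71.218
M5
G0 X0.000 Y0.000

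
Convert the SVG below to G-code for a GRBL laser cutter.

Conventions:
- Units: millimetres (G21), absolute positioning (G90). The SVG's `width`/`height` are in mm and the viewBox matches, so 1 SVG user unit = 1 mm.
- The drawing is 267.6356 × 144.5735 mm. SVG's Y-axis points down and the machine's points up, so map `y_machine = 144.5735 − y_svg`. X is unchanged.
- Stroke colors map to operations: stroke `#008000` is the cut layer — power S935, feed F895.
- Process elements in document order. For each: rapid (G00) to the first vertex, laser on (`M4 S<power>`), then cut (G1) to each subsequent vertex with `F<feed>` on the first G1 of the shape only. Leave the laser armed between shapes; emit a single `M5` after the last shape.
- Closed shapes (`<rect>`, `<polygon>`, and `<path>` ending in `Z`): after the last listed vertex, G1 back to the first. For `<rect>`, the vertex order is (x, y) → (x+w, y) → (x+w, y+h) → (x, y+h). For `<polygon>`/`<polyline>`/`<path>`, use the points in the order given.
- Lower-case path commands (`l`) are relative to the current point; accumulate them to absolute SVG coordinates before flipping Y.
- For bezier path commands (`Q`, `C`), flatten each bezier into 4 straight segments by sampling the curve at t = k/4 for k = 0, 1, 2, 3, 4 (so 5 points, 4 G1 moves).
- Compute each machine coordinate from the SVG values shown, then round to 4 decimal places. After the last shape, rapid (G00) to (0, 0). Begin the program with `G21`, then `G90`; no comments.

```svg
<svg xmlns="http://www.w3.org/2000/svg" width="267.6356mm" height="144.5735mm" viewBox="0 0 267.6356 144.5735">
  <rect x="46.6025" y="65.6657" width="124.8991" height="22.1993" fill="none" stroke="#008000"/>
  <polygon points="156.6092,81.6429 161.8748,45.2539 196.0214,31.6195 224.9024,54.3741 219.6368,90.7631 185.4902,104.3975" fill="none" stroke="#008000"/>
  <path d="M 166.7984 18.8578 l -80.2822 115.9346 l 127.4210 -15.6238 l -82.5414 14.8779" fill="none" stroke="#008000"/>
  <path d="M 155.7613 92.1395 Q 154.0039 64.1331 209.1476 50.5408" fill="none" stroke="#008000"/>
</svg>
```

viewBox `0 0 267.6356 144.5735` with mm width/height → 1 unit = 1 mm. Flip: y_m = 144.5735 − y_svg.

**Shape 1** — `<rect>` rectangle, stroke `#008000` → cut (S935, F895). Machine vertices: (46.6025,78.9078) → (171.5016,78.9078) → (171.5016,56.7085) → (46.6025,56.7085) → (46.6025,78.9078). Closed: final G1 returns to the first vertex.

**Shape 2** — `<polygon>` regular polygon, stroke `#008000` → cut (S935, F895). Machine vertices: (156.6092,62.9306) → (161.8748,99.3196) → (196.0214,112.9540) → (224.9024,90.1994) → (219.6368,53.8104) → (185.4902,40.1760) → (156.6092,62.9306). Closed: final G1 returns to the first vertex.

**Shape 3** — `<path>` open polyline, stroke `#008000` → cut (S935, F895). Machine vertices: (166.7984,125.7157) → (86.5162,9.7811) → (213.9372,25.4049) → (131.3958,10.5270). Open path.

**Shape 4** — `<path>` quadratic bezier, stroke `#008000` → cut (S935, F895). Control points (SVG): P0=(155.7613,92.1395), P1=(154.0039,64.1331), P2=(209.1476,50.5408); sampled at t=k/4. Machine vertices: (155.7613,52.4340) → (158.4389,65.5363) → (168.2292,76.8369) → (185.1321,86.3357) → (209.1476,94.0327). Open path.

G21
G90
G00 X46.6025 Y78.9078
M4 S935
G1 X171.5016 Y78.9078 F895
G1 X171.5016 Y56.7085
G1 X46.6025 Y56.7085
G1 X46.6025 Y78.9078
G00 X156.6092 Y62.9306
M4 S935
G1 X161.8748 Y99.3196 F895
G1 X196.0214 Y112.9540
G1 X224.9024 Y90.1994
G1 X219.6368 Y53.8104
G1 X185.4902 Y40.1760
G1 X156.6092 Y62.9306
G00 X166.7984 Y125.7157
M4 S935
G1 X86.5162 Y9.7811 F895
G1 X213.9372 Y25.4049
G1 X131.3958 Y10.5270
G00 X155.7613 Y52.4340
M4 S935
G1 X158.4389 Y65.5363 F895
G1 X168.2292 Y76.8369
G1 X185.1321 Y86.3357
G1 X209.1476 Y94.0327
M5
G00 X0.0000 Y0.0000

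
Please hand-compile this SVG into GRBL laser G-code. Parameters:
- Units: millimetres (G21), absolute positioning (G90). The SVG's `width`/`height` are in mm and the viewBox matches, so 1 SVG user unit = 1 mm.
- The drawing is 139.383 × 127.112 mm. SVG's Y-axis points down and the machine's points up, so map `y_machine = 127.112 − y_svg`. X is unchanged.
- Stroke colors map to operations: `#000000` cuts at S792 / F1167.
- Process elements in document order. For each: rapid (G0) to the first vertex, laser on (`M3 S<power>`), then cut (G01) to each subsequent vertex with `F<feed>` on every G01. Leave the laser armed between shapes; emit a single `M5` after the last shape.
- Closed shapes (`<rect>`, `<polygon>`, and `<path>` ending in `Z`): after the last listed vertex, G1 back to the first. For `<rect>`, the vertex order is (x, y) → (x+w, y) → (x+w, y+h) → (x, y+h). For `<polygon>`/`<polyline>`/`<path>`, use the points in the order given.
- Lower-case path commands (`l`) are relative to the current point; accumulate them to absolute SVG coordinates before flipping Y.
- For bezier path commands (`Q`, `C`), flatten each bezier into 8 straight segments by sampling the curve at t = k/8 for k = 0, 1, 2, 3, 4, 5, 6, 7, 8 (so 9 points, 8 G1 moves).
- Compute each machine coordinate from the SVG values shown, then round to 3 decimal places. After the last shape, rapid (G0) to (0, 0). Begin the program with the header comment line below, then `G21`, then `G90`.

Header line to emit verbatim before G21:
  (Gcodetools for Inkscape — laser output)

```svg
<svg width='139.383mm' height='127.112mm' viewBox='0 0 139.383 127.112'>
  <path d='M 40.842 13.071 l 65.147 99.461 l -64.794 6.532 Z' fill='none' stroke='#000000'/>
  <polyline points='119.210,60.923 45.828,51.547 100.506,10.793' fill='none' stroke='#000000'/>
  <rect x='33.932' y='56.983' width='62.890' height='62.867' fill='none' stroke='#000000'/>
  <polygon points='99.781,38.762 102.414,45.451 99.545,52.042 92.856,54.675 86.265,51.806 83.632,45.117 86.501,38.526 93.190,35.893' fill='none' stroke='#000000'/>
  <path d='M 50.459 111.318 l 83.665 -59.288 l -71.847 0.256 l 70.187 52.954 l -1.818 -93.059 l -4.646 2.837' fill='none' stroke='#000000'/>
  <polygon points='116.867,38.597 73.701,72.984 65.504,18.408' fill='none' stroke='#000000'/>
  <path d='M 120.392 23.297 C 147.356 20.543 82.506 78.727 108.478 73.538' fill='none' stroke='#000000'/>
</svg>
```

viewBox `0 0 139.383 127.112` with mm width/height → 1 unit = 1 mm. Flip: y_m = 127.112 − y_svg.

**Shape 1** — `<path>` closed polygon, stroke `#000000` → cut (S792, F1167). Machine vertices: (40.842,114.041) → (105.989,14.580) → (41.195,8.048) → (40.842,114.041). Closed: final G1 returns to the first vertex.

**Shape 2** — `<polyline>` open polyline, stroke `#000000` → cut (S792, F1167). Machine vertices: (119.210,66.189) → (45.828,75.565) → (100.506,116.319). Open path.

**Shape 3** — `<rect>` rectangle, stroke `#000000` → cut (S792, F1167). Machine vertices: (33.932,70.129) → (96.822,70.129) → (96.822,7.262) → (33.932,7.262) → (33.932,70.129). Closed: final G1 returns to the first vertex.

**Shape 4** — `<polygon>` regular polygon, stroke `#000000` → cut (S792, F1167). Machine vertices: (99.781,88.350) → (102.414,81.661) → (99.545,75.070) → (92.856,72.437) → (86.265,75.306) → (83.632,81.995) → (86.501,88.586) → (93.190,91.219) → (99.781,88.350). Closed: final G1 returns to the first vertex.

**Shape 5** — `<path>` open polyline, stroke `#000000` → cut (S792, F1167). Machine vertices: (50.459,15.794) → (134.124,75.082) → (62.277,74.826) → (132.464,21.872) → (130.646,114.931) → (126.000,112.094). Open path.

**Shape 6** — `<polygon>` regular polygon, stroke `#000000` → cut (S792, F1167). Machine vertices: (116.867,88.515) → (73.701,54.128) → (65.504,108.704) → (116.867,88.515). Closed: final G1 returns to the first vertex.

**Shape 7** — `<path>` cubic bezier, stroke `#000000` → cut (S792, F1167). Control points (SVG): P0=(120.392,23.297), P1=(147.356,20.543), P2=(82.506,78.727), P3=(108.478,73.538); sampled at t=k/8. Machine vertices: (120.392,103.815) → (126.556,102.234) → (126.254,96.397) → (121.624,87.760) → (114.807,77.781) → (107.944,67.916) → (103.174,59.622) → (102.639,54.356) → (108.478,53.574). Open path.

(Gcodetools for Inkscape — laser output)
G21
G90
G0 X40.842 Y114.041
M3 S792
G01 X105.989 Y14.580 F1167
G01 X41.195 Y8.048 F1167
G01 X40.842 Y114.041 F1167
G0 X119.210 Y66.189
M3 S792
G01 X45.828 Y75.565 F1167
G01 X100.506 Y116.319 F1167
G0 X33.932 Y70.129
M3 S792
G01 X96.822 Y70.129 F1167
G01 X96.822 Y7.262 F1167
G01 X33.932 Y7.262 F1167
G01 X33.932 Y70.129 F1167
G0 X99.781 Y88.350
M3 S792
G01 X102.414 Y81.661 F1167
G01 X99.545 Y75.070 F1167
G01 X92.856 Y72.437 F1167
G01 X86.265 Y75.306 F1167
G01 X83.632 Y81.995 F1167
G01 X86.501 Y88.586 F1167
G01 X93.190 Y91.219 F1167
G01 X99.781 Y88.350 F1167
G0 X50.459 Y15.794
M3 S792
G01 X134.124 Y75.082 F1167
G01 X62.277 Y74.826 F1167
G01 X132.464 Y21.872 F1167
G01 X130.646 Y114.931 F1167
G01 X126.000 Y112.094 F1167
G0 X116.867 Y88.515
M3 S792
G01 X73.701 Y54.128 F1167
G01 X65.504 Y108.704 F1167
G01 X116.867 Y88.515 F1167
G0 X120.392 Y103.815
M3 S792
G01 X126.556 Y102.234 F1167
G01 X126.254 Y96.397 F1167
G01 X121.624 Y87.760 F1167
G01 X114.807 Y77.781 F1167
G01 X107.944 Y67.916 F1167
G01 X103.174 Y59.622 F1167
G01 X102.639 Y54.356 F1167
G01 X108.478 Y53.574 F1167
M5
G0 X0.000 Y0.000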